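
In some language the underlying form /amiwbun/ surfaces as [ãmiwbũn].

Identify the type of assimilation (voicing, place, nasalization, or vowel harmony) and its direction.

nasalization, regressive

/a/→[ã] /u/→[ũ].
Each target copies a feature from the following segment, so the direction is regressive.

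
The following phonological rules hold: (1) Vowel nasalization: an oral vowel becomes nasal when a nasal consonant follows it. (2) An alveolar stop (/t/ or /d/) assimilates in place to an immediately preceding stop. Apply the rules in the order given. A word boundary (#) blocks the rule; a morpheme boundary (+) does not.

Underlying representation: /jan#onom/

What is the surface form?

Rule 1: /a/ before nasal /n/ → [ã]
Rule 1: /o/ before nasal /n/ → [õ]
Rule 1: /o/ before nasal /m/ → [õ]
After rule 1: jãn#õnõm
Rule 2: no segment meets the rule's conditions; no change.

[jãn#õnõm]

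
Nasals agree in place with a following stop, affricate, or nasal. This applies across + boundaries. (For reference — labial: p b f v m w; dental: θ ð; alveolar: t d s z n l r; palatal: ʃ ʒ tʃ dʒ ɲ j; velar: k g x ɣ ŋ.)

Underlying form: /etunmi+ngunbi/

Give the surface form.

/n/ before /m/ (labial) → [m]
/n/ before /g/ (velar) → [ŋ]
/n/ before /b/ (labial) → [m]

[etummi+ŋgumbi]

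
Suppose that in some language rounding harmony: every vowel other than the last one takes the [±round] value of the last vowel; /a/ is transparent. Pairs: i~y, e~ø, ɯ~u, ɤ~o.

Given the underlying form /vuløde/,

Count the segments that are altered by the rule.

2

/u/ harmonizes with /e/ ([-round]) → [ɯ]
/ø/ harmonizes with /e/ ([-round]) → [e]
2 segments change.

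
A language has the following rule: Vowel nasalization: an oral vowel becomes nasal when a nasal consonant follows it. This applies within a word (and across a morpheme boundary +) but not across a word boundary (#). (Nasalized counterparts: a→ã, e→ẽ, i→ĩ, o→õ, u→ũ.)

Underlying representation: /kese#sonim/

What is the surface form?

[kese#sõnĩm]

/o/ before nasal /n/ → [õ]
/i/ before nasal /m/ → [ĩ]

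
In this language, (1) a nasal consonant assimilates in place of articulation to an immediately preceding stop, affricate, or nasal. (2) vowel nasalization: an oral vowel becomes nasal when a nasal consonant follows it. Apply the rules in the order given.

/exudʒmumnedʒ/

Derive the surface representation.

[exudʒɲũmmedʒ]

Rule 1: /m/ after /dʒ/ (palatal) → [ɲ]
Rule 1: /n/ after /m/ (labial) → [m]
After rule 1: exudʒɲummedʒ
Rule 2: /u/ before nasal /m/ → [ũ]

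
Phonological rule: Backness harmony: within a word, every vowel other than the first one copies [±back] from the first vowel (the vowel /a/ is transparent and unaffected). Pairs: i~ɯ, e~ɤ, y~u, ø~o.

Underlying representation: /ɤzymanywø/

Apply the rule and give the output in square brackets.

[ɤzumanuwo]

/y/ harmonizes with /ɤ/ ([+back]) → [u]
/y/ harmonizes with /ɤ/ ([+back]) → [u]
/ø/ harmonizes with /ɤ/ ([+back]) → [o]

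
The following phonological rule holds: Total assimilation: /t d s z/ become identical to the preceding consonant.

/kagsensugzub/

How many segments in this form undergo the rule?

/s/ after /g/ → [g] (total assimilation)
/s/ after /n/ → [n] (total assimilation)
/z/ after /g/ → [g] (total assimilation)
3 segments change.

3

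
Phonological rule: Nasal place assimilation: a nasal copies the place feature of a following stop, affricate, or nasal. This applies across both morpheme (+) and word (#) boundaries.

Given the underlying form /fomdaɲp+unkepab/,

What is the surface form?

[fondamp+uŋkepab]

/m/ before /d/ (alveolar) → [n]
/ɲ/ before /p/ (labial) → [m]
/n/ before /k/ (velar) → [ŋ]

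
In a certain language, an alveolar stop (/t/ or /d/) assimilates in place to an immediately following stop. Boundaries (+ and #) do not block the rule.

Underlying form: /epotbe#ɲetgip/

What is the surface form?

/t/ before /b/ (labial) → [p]
/t/ before /g/ (velar) → [k]

[epopbe#ɲekgip]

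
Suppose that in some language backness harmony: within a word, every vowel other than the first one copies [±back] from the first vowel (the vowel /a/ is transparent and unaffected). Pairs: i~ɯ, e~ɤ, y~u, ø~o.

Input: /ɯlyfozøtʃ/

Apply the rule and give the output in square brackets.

[ɯlufozotʃ]

/y/ harmonizes with /ɯ/ ([+back]) → [u]
/ø/ harmonizes with /ɯ/ ([+back]) → [o]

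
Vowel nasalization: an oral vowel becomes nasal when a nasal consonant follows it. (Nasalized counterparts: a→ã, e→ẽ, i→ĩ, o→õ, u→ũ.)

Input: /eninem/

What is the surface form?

/e/ before nasal /n/ → [ẽ]
/i/ before nasal /n/ → [ĩ]
/e/ before nasal /m/ → [ẽ]

[ẽnĩnẽm]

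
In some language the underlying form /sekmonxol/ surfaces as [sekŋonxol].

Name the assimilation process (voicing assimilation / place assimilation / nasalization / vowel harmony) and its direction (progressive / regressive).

/m/→[ŋ].
Each target copies a feature from the preceding segment, so the direction is progressive.

place assimilation, progressive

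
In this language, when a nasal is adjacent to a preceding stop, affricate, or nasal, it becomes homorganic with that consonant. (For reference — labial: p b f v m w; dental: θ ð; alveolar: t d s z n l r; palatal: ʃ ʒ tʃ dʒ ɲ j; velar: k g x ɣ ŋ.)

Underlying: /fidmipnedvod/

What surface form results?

/m/ after /d/ (alveolar) → [n]
/n/ after /p/ (labial) → [m]

[fidnipmedvod]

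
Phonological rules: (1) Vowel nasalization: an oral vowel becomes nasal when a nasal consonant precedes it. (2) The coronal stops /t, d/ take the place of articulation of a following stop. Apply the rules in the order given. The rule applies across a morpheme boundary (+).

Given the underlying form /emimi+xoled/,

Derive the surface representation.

[emĩmĩ+xoled]

Rule 1: /i/ after nasal /m/ → [ĩ]
Rule 1: /i/ after nasal /m/ → [ĩ]
After rule 1: emĩmĩ+xoled
Rule 2: no segment meets the rule's conditions; no change.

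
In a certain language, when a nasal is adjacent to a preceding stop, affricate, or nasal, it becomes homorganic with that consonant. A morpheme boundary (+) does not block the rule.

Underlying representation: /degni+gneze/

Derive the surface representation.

/n/ after /g/ (velar) → [ŋ]
/n/ after /g/ (velar) → [ŋ]

[degŋi+gŋeze]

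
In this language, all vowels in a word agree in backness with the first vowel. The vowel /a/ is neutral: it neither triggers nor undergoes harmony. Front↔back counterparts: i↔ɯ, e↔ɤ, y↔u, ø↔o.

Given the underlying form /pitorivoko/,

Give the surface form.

/o/ harmonizes with /i/ ([-back]) → [ø]
/o/ harmonizes with /i/ ([-back]) → [ø]
/o/ harmonizes with /i/ ([-back]) → [ø]

[pitørivøkø]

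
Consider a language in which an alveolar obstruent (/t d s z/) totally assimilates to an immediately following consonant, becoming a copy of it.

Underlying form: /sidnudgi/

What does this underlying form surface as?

/d/ before /n/ → [n] (total assimilation)
/d/ before /g/ → [g] (total assimilation)

[sinnuggi]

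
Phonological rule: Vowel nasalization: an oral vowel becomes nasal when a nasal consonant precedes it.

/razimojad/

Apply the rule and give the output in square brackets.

/o/ after nasal /m/ → [õ]

[razimõjad]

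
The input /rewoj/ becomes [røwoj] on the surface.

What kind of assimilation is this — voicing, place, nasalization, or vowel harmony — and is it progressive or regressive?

vowel harmony, regressive

/e/→[ø].
Vowels agree with the last vowel, so the harmony is regressive.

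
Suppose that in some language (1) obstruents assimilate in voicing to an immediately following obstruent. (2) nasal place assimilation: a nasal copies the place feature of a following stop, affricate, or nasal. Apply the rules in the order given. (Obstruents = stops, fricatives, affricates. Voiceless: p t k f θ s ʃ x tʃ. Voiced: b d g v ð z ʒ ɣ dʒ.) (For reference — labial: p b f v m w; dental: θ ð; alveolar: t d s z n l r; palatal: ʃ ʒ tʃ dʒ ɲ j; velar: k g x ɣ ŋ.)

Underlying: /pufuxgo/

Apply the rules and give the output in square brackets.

[pufuɣgo]

Rule 1: /x/ before /g/ (voiced) → [ɣ]
After rule 1: pufuɣgo
Rule 2: no segment meets the rule's conditions; no change.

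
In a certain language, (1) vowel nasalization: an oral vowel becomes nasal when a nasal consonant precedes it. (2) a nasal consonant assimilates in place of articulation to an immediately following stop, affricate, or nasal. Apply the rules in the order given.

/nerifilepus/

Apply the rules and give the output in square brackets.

[nẽrifilepus]

Rule 1: /e/ after nasal /n/ → [ẽ]
After rule 1: nẽrifilepus
Rule 2: no segment meets the rule's conditions; no change.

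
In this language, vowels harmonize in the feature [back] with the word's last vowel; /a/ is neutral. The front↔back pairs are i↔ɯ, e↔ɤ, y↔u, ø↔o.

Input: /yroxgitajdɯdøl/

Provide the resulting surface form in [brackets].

/o/ harmonizes with /ø/ ([-back]) → [ø]
/ɯ/ harmonizes with /ø/ ([-back]) → [i]

[yrøxgitajdidøl]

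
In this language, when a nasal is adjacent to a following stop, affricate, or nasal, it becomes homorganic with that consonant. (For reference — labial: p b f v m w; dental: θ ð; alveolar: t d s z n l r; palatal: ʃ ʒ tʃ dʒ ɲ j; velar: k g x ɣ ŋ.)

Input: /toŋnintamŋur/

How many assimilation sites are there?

2

/ŋ/ before /n/ (alveolar) → [n]
/m/ before /ŋ/ (velar) → [ŋ]
2 segments change.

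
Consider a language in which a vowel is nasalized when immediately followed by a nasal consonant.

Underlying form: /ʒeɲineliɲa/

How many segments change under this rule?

/e/ before nasal /ɲ/ → [ẽ]
/i/ before nasal /n/ → [ĩ]
/i/ before nasal /ɲ/ → [ĩ]
3 segments change.

3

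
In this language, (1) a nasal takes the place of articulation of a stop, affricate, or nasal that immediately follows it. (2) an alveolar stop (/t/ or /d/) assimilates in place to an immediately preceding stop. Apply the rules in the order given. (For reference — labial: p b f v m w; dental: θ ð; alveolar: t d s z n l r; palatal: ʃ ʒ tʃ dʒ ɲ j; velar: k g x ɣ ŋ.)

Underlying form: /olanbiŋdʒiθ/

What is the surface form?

[olambiɲdʒiθ]

Rule 1: /n/ before /b/ (labial) → [m]
Rule 1: /ŋ/ before /dʒ/ (palatal) → [ɲ]
After rule 1: olambiɲdʒiθ
Rule 2: no segment meets the rule's conditions; no change.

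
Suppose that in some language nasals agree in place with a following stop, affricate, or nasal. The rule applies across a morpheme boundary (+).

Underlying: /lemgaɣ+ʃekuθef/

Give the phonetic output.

[leŋgaɣ+ʃekuθef]

/m/ before /g/ (velar) → [ŋ]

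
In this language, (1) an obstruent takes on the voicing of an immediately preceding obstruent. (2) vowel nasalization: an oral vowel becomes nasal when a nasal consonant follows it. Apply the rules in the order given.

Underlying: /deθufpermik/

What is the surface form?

Rule 1: no segment meets the rule's conditions; no change.
After rule 1: deθufpermik
Rule 2: no segment meets the rule's conditions; no change.

[deθufpermik]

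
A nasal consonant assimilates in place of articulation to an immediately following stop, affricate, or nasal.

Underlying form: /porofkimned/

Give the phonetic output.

/m/ before /n/ (alveolar) → [n]

[porofkinned]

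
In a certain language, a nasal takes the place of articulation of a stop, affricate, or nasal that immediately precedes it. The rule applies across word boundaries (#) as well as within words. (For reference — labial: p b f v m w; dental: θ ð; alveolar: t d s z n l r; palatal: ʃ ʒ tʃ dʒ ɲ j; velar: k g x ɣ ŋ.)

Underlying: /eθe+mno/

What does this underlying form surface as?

/n/ after /m/ (labial) → [m]

[eθe+mmo]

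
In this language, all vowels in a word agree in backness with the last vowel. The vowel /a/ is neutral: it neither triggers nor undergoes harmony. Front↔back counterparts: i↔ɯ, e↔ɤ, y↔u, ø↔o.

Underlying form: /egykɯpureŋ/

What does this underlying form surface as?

/ɯ/ harmonizes with /e/ ([-back]) → [i]
/u/ harmonizes with /e/ ([-back]) → [y]

[egykipyreŋ]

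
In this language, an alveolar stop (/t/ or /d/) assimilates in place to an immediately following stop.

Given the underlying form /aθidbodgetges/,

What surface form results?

[aθibboggekges]

/d/ before /b/ (labial) → [b]
/d/ before /g/ (velar) → [g]
/t/ before /g/ (velar) → [k]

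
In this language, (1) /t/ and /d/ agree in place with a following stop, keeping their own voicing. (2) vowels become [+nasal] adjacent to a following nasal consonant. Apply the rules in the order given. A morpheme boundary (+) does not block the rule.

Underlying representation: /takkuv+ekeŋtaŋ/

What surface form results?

Rule 1: no segment meets the rule's conditions; no change.
After rule 1: takkuv+ekeŋtaŋ
Rule 2: /e/ before nasal /ŋ/ → [ẽ]
Rule 2: /a/ before nasal /ŋ/ → [ã]

[takkuv+ekẽŋtãŋ]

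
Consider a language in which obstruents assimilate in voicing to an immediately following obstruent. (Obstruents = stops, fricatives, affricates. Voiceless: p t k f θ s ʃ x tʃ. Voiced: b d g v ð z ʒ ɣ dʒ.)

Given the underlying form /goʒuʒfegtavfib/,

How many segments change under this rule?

3

/ʒ/ before /f/ (voiceless) → [ʃ]
/g/ before /t/ (voiceless) → [k]
/v/ before /f/ (voiceless) → [f]
3 segments change.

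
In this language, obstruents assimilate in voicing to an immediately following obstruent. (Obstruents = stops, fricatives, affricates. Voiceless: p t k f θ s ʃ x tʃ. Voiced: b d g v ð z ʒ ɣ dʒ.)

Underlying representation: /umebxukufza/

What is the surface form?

[umepxukuvza]

/b/ before /x/ (voiceless) → [p]
/f/ before /z/ (voiced) → [v]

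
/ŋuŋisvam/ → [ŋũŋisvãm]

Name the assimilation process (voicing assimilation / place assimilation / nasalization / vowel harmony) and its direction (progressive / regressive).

nasalization, regressive

/u/→[ũ] /a/→[ã].
Each target copies a feature from the following segment, so the direction is regressive.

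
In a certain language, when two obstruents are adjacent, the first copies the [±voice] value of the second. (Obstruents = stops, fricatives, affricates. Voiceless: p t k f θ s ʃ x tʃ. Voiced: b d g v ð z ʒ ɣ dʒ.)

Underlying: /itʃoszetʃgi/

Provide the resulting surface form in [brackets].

[itʃozzedʒgi]

/s/ before /z/ (voiced) → [z]
/tʃ/ before /g/ (voiced) → [dʒ]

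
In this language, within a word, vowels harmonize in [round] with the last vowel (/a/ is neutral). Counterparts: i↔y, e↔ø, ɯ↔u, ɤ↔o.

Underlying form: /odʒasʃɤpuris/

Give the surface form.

/o/ harmonizes with /i/ ([-round]) → [ɤ]
/u/ harmonizes with /i/ ([-round]) → [ɯ]

[ɤdʒasʃɤpɯris]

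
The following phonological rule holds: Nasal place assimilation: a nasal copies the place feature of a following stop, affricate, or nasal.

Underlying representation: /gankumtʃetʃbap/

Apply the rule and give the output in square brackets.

[gaŋkuɲtʃetʃbap]

/n/ before /k/ (velar) → [ŋ]
/m/ before /tʃ/ (palatal) → [ɲ]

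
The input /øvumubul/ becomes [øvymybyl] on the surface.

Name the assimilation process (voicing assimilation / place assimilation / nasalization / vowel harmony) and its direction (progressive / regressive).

vowel harmony, progressive

/u/→[y] /u/→[y] /u/→[y].
Vowels agree with the first vowel, so the harmony is progressive.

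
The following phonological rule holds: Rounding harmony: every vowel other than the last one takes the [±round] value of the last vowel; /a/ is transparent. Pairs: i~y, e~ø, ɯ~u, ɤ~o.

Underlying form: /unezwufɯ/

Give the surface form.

/u/ harmonizes with /ɯ/ ([-round]) → [ɯ]
/u/ harmonizes with /ɯ/ ([-round]) → [ɯ]

[ɯnezwɯfɯ]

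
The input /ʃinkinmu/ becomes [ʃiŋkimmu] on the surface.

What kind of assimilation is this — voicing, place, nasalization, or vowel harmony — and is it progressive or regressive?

place assimilation, regressive

/n/→[ŋ] /n/→[m].
Each target copies a feature from the following segment, so the direction is regressive.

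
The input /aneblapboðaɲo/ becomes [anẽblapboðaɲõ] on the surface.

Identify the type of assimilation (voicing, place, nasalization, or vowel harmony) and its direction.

/e/→[ẽ] /o/→[õ].
Each target copies a feature from the preceding segment, so the direction is progressive.

nasalization, progressive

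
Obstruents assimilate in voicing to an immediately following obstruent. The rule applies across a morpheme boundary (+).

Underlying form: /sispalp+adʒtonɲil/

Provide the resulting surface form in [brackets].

/dʒ/ before /t/ (voiceless) → [tʃ]

[sispalp+atʃtonɲil]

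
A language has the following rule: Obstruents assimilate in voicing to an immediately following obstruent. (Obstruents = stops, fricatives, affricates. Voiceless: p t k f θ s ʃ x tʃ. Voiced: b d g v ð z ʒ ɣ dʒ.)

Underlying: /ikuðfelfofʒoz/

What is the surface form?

/ð/ before /f/ (voiceless) → [θ]
/f/ before /ʒ/ (voiced) → [v]

[ikuθfelfovʒoz]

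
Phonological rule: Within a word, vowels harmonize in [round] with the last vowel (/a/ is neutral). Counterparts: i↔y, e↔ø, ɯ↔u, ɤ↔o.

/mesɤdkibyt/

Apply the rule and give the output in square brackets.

[møsodkybyt]

/e/ harmonizes with /y/ ([+round]) → [ø]
/ɤ/ harmonizes with /y/ ([+round]) → [o]
/i/ harmonizes with /y/ ([+round]) → [y]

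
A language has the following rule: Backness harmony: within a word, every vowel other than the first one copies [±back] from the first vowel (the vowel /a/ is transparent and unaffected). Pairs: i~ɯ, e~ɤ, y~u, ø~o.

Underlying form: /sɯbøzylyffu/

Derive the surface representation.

[sɯbozuluffu]

/ø/ harmonizes with /ɯ/ ([+back]) → [o]
/y/ harmonizes with /ɯ/ ([+back]) → [u]
/y/ harmonizes with /ɯ/ ([+back]) → [u]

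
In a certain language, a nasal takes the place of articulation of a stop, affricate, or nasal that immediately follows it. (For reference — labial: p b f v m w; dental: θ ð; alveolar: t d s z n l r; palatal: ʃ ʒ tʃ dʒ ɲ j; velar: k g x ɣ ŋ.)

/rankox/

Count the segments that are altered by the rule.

/n/ before /k/ (velar) → [ŋ]
1 segment changes.

1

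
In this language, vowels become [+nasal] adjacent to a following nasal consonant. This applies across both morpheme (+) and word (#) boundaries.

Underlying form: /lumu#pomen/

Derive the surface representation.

/u/ before nasal /m/ → [ũ]
/o/ before nasal /m/ → [õ]
/e/ before nasal /n/ → [ẽ]

[lũmu#põmẽn]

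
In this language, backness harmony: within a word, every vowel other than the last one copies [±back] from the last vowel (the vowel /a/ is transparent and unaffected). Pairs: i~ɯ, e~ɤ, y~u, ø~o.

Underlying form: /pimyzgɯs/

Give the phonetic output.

/i/ harmonizes with /ɯ/ ([+back]) → [ɯ]
/y/ harmonizes with /ɯ/ ([+back]) → [u]

[pɯmuzgɯs]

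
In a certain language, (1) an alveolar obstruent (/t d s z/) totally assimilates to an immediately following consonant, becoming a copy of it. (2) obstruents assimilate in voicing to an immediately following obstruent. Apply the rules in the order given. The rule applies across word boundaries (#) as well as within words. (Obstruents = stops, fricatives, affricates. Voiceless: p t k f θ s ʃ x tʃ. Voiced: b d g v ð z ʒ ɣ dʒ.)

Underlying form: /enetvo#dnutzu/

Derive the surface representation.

Rule 1: /t/ before /v/ → [v] (total assimilation)
Rule 1: /d/ before /n/ → [n] (total assimilation)
Rule 1: /t/ before /z/ → [z] (total assimilation)
After rule 1: enevvo#nnuzzu
Rule 2: no segment meets the rule's conditions; no change.

[enevvo#nnuzzu]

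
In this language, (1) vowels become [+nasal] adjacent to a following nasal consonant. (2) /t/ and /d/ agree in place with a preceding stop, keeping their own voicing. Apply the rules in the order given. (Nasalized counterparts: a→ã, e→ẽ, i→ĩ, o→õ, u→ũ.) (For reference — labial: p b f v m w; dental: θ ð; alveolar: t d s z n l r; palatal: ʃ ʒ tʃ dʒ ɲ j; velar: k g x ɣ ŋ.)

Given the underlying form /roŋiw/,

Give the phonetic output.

[rõŋiw]

Rule 1: /o/ before nasal /ŋ/ → [õ]
After rule 1: rõŋiw
Rule 2: no segment meets the rule's conditions; no change.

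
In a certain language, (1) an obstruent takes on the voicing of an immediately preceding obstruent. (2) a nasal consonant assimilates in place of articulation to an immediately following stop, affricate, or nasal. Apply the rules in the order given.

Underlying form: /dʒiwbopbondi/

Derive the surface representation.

[dʒiwboppondi]

Rule 1: /b/ after /p/ (voiceless) → [p]
After rule 1: dʒiwboppondi
Rule 2: no segment meets the rule's conditions; no change.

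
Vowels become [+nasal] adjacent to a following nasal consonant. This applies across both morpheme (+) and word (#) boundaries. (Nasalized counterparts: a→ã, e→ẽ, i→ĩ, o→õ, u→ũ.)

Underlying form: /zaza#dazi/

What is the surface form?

[zaza#dazi]

no segment meets the rule's conditions; no change.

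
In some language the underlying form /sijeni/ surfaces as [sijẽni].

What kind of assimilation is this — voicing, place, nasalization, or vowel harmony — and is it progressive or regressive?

/e/→[ẽ].
Each target copies a feature from the following segment, so the direction is regressive.

nasalization, regressive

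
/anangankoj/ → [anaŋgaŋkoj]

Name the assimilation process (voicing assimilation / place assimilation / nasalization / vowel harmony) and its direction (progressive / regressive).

/n/→[ŋ] /n/→[ŋ].
Each target copies a feature from the following segment, so the direction is regressive.

place assimilation, regressive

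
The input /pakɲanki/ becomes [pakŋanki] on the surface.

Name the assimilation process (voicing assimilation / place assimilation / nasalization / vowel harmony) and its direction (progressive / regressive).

/ɲ/→[ŋ].
Each target copies a feature from the preceding segment, so the direction is progressive.

place assimilation, progressive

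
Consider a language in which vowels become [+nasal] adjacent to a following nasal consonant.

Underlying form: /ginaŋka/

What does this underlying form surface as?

[gĩnãŋka]

/i/ before nasal /n/ → [ĩ]
/a/ before nasal /ŋ/ → [ã]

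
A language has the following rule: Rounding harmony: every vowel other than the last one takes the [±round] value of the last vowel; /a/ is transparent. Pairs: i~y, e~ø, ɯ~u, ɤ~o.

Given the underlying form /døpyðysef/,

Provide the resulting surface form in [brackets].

[depiðisef]

/ø/ harmonizes with /e/ ([-round]) → [e]
/y/ harmonizes with /e/ ([-round]) → [i]
/y/ harmonizes with /e/ ([-round]) → [i]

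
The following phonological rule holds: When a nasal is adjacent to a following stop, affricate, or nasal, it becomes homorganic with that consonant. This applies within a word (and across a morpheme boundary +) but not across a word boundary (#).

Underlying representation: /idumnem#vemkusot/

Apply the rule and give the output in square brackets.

[idunnem#veŋkusot]

/m/ before /n/ (alveolar) → [n]
/m/ before /k/ (velar) → [ŋ]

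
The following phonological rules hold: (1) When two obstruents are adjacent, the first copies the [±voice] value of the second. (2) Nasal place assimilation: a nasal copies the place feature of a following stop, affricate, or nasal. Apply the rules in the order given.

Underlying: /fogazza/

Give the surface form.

[fogazza]

Rule 1: no segment meets the rule's conditions; no change.
After rule 1: fogazza
Rule 2: no segment meets the rule's conditions; no change.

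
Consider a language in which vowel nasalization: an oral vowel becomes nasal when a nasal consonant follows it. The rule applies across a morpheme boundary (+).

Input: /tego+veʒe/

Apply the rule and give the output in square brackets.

no segment meets the rule's conditions; no change.

[tego+veʒe]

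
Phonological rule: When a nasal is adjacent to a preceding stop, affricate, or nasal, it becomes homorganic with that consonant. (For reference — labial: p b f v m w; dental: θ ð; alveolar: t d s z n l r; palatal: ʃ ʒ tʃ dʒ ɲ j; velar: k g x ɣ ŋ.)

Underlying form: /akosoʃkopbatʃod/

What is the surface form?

no segment meets the rule's conditions; no change.

[akosoʃkopbatʃod]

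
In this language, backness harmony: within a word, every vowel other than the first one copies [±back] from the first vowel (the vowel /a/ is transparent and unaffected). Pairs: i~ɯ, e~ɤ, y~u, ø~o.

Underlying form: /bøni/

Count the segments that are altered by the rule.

0

No segment meets the rule's conditions.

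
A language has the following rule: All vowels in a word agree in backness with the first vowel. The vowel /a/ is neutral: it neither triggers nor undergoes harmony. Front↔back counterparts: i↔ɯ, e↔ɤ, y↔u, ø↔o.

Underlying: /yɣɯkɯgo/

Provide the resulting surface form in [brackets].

[yɣikigø]

/ɯ/ harmonizes with /y/ ([-back]) → [i]
/ɯ/ harmonizes with /y/ ([-back]) → [i]
/o/ harmonizes with /y/ ([-back]) → [ø]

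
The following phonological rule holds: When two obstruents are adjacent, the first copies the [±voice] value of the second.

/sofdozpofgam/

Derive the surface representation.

/f/ before /d/ (voiced) → [v]
/z/ before /p/ (voiceless) → [s]
/f/ before /g/ (voiced) → [v]

[sovdospovgam]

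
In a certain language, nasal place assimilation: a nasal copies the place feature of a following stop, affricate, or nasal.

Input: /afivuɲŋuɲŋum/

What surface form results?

/ɲ/ before /ŋ/ (velar) → [ŋ]
/ɲ/ before /ŋ/ (velar) → [ŋ]

[afivuŋŋuŋŋum]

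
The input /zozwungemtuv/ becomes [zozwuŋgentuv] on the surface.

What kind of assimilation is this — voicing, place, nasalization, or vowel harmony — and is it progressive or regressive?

place assimilation, regressive

/n/→[ŋ] /m/→[n].
Each target copies a feature from the following segment, so the direction is regressive.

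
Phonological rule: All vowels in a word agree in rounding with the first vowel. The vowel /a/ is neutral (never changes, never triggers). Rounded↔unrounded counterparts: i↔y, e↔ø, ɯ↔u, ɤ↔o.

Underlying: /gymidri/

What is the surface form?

[gymydry]

/i/ harmonizes with /y/ ([+round]) → [y]
/i/ harmonizes with /y/ ([+round]) → [y]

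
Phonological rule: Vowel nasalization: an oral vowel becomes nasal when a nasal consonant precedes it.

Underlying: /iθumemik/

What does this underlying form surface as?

[iθumẽmĩk]

/e/ after nasal /m/ → [ẽ]
/i/ after nasal /m/ → [ĩ]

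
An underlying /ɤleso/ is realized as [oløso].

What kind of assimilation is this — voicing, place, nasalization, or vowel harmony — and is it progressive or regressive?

vowel harmony, regressive

/ɤ/→[o] /e/→[ø].
Vowels agree with the last vowel, so the harmony is regressive.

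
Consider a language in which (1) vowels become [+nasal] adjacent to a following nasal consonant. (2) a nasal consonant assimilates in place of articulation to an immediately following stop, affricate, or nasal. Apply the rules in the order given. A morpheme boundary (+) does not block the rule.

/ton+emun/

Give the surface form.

Rule 1: /o/ before nasal /n/ → [õ]
Rule 1: /e/ before nasal /m/ → [ẽ]
Rule 1: /u/ before nasal /n/ → [ũ]
After rule 1: tõn+ẽmũn
Rule 2: no segment meets the rule's conditions; no change.

[tõn+ẽmũn]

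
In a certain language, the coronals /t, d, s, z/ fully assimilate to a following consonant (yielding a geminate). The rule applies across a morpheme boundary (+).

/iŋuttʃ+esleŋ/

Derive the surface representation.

[iŋutʃtʃ+elleŋ]

/t/ before /tʃ/ → [tʃ] (total assimilation)
/s/ before /l/ → [l] (total assimilation)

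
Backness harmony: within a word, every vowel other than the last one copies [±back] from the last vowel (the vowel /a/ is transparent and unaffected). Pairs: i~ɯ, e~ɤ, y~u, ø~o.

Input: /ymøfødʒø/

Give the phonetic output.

no segment meets the rule's conditions; no change.

[ymøfødʒø]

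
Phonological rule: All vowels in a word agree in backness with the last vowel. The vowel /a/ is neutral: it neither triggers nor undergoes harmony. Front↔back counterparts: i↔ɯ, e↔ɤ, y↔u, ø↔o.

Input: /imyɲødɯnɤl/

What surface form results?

/i/ harmonizes with /ɤ/ ([+back]) → [ɯ]
/y/ harmonizes with /ɤ/ ([+back]) → [u]
/ø/ harmonizes with /ɤ/ ([+back]) → [o]

[ɯmuɲodɯnɤl]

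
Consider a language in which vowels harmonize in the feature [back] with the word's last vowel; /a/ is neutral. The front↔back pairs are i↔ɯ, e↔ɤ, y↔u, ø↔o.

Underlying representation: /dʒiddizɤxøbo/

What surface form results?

/i/ harmonizes with /o/ ([+back]) → [ɯ]
/i/ harmonizes with /o/ ([+back]) → [ɯ]
/ø/ harmonizes with /o/ ([+back]) → [o]

[dʒɯddɯzɤxobo]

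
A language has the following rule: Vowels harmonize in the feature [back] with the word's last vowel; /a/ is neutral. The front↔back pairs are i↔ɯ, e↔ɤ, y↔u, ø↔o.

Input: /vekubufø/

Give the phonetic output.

/u/ harmonizes with /ø/ ([-back]) → [y]
/u/ harmonizes with /ø/ ([-back]) → [y]

[vekybyfø]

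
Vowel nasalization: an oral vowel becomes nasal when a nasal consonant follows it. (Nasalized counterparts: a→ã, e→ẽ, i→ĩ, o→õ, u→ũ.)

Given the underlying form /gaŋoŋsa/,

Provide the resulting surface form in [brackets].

/a/ before nasal /ŋ/ → [ã]
/o/ before nasal /ŋ/ → [õ]

[gãŋõŋsa]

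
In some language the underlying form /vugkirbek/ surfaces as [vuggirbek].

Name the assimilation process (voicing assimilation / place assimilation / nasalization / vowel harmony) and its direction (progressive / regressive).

/k/→[g].
Each target copies a feature from the preceding segment, so the direction is progressive.

voicing assimilation, progressive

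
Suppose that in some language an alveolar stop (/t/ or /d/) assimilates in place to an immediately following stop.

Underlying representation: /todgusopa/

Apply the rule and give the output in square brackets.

/d/ before /g/ (velar) → [g]

[toggusopa]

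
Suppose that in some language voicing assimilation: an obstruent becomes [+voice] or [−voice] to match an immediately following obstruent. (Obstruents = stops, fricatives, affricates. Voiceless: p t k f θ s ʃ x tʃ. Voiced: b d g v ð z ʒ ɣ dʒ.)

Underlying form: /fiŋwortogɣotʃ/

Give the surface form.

[fiŋwortogɣotʃ]

no segment meets the rule's conditions; no change.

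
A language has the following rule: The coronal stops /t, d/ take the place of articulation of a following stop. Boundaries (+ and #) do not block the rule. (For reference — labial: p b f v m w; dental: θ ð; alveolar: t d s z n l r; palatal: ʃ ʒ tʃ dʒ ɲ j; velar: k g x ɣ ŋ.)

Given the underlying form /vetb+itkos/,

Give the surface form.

[vepb+ikkos]

/t/ before /b/ (labial) → [p]
/t/ before /k/ (velar) → [k]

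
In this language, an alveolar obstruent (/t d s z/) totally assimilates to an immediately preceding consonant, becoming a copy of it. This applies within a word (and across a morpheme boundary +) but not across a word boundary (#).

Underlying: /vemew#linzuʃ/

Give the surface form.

[vemew#linnuʃ]

/z/ after /n/ → [n] (total assimilation)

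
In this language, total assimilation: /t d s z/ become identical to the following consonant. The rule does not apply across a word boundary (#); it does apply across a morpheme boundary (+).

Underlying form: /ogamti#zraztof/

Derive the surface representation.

[ogamti#rrattof]

/z/ before /r/ → [r] (total assimilation)
/z/ before /t/ → [t] (total assimilation)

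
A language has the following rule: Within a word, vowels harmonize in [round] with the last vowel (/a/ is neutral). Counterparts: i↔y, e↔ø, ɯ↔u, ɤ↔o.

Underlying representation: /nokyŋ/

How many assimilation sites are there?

0

No segment meets the rule's conditions.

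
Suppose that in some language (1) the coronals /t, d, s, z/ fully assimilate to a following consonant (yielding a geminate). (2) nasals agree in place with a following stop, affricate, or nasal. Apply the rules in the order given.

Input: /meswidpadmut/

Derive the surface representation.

Rule 1: /s/ before /w/ → [w] (total assimilation)
Rule 1: /d/ before /p/ → [p] (total assimilation)
Rule 1: /d/ before /m/ → [m] (total assimilation)
After rule 1: mewwippammut
Rule 2: no segment meets the rule's conditions; no change.

[mewwippammut]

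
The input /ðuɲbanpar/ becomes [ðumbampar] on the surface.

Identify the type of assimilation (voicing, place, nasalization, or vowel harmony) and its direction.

place assimilation, regressive

/ɲ/→[m] /n/→[m].
Each target copies a feature from the following segment, so the direction is regressive.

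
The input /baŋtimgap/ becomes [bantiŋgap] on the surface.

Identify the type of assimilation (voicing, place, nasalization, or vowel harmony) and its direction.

place assimilation, regressive

/ŋ/→[n] /m/→[ŋ].
Each target copies a feature from the following segment, so the direction is regressive.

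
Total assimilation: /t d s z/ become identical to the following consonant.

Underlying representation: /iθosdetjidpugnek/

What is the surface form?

[iθoddejjippugnek]

/s/ before /d/ → [d] (total assimilation)
/t/ before /j/ → [j] (total assimilation)
/d/ before /p/ → [p] (total assimilation)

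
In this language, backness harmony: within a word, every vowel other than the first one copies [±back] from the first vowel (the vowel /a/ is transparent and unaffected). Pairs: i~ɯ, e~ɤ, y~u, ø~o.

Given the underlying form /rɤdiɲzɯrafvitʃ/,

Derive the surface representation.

[rɤdɯɲzɯrafvɯtʃ]

/i/ harmonizes with /ɤ/ ([+back]) → [ɯ]
/i/ harmonizes with /ɤ/ ([+back]) → [ɯ]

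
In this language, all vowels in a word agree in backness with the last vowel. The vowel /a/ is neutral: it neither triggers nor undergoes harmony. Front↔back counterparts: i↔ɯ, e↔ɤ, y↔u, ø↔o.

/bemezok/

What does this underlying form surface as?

/e/ harmonizes with /o/ ([+back]) → [ɤ]
/e/ harmonizes with /o/ ([+back]) → [ɤ]

[bɤmɤzok]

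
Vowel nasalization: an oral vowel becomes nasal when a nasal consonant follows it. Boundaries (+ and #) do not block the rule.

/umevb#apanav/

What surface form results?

[ũmevb#apãnav]

/u/ before nasal /m/ → [ũ]
/a/ before nasal /n/ → [ã]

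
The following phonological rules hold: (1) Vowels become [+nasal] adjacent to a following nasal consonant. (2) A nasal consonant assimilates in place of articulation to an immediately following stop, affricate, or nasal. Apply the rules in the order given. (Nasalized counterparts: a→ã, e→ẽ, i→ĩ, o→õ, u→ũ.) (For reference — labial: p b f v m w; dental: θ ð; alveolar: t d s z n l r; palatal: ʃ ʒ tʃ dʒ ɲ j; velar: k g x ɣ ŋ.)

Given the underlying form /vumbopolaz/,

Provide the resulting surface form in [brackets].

Rule 1: /u/ before nasal /m/ → [ũ]
After rule 1: vũmbopolaz
Rule 2: no segment meets the rule's conditions; no change.

[vũmbopolaz]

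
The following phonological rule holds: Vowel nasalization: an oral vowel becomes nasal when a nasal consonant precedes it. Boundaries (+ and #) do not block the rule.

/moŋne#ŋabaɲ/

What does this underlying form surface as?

[mõŋnẽ#ŋãbaɲ]

/o/ after nasal /m/ → [õ]
/e/ after nasal /n/ → [ẽ]
/a/ after nasal /ŋ/ → [ã]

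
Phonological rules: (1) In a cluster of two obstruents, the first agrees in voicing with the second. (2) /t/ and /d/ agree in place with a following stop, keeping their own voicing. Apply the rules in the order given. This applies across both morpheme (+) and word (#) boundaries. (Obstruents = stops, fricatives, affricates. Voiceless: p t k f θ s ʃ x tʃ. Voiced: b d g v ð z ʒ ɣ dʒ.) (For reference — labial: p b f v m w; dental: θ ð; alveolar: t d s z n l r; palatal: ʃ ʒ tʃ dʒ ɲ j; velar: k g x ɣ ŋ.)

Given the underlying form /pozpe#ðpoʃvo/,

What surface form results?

[pospe#θpoʒvo]

Rule 1: /z/ before /p/ (voiceless) → [s]
Rule 1: /ð/ before /p/ (voiceless) → [θ]
Rule 1: /ʃ/ before /v/ (voiced) → [ʒ]
After rule 1: pospe#θpoʒvo
Rule 2: no segment meets the rule's conditions; no change.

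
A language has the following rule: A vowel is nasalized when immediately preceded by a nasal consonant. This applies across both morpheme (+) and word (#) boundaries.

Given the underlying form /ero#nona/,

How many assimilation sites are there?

/o/ after nasal /n/ → [õ]
/a/ after nasal /n/ → [ã]
2 segments change.

2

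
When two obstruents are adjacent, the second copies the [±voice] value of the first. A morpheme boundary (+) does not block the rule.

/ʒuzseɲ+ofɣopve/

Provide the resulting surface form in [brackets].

[ʒuzzeɲ+ofxopfe]

/s/ after /z/ (voiced) → [z]
/ɣ/ after /f/ (voiceless) → [x]
/v/ after /p/ (voiceless) → [f]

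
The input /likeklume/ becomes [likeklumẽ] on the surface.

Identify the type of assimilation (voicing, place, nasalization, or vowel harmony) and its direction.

nasalization, progressive

/e/→[ẽ].
Each target copies a feature from the preceding segment, so the direction is progressive.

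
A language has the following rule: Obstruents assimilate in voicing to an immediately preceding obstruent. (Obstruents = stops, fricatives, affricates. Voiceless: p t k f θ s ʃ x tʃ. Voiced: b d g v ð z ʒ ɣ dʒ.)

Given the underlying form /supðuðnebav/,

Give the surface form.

/ð/ after /p/ (voiceless) → [θ]

[supθuðnebav]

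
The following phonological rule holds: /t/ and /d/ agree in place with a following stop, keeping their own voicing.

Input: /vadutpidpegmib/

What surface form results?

/t/ before /p/ (labial) → [p]
/d/ before /p/ (labial) → [b]

[vaduppibpegmib]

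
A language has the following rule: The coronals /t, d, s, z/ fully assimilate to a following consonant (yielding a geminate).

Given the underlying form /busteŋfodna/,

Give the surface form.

[butteŋfonna]

/s/ before /t/ → [t] (total assimilation)
/d/ before /n/ → [n] (total assimilation)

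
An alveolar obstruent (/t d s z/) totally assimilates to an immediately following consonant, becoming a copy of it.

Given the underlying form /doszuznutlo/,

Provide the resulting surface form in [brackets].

[dozzunnullo]

/s/ before /z/ → [z] (total assimilation)
/z/ before /n/ → [n] (total assimilation)
/t/ before /l/ → [l] (total assimilation)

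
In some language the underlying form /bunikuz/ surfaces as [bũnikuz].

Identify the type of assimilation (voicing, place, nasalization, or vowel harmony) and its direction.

nasalization, regressive

/u/→[ũ].
Each target copies a feature from the following segment, so the direction is regressive.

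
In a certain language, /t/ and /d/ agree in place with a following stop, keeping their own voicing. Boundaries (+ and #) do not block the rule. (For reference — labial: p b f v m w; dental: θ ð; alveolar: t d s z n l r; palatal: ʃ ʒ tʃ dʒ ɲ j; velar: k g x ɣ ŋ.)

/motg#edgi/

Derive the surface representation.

[mokg#eggi]

/t/ before /g/ (velar) → [k]
/d/ before /g/ (velar) → [g]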